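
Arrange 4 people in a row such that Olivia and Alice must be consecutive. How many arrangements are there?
Treat the 2 as one block: (4-2+1)! × 2! = 6 × 2 = 12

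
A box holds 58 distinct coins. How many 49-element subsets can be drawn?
C(58,49) = 58!/(49!×9!) = 10648873950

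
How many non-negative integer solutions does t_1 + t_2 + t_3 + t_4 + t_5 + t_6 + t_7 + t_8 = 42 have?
C(42+8-1, 8-1) = C(49, 7) = 85900584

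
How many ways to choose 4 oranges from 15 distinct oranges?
C(15,4) = 15!/(4!×11!) = 1365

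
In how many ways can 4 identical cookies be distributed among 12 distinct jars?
C(4+12-1, 12-1) = C(15, 11) = 1365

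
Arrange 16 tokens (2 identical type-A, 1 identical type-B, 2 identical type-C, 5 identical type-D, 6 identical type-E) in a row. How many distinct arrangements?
16! / (2! × 1! × 2! × 5! × 6!) = 60540480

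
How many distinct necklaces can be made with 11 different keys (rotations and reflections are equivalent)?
(11-1)!/2 = 3628800/2 = 1814400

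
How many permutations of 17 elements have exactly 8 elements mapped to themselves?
Choose the 8 fixed points C(17,8) = 24310, derange the rest: !9 = Σ_{j=0}^{9} (-1)^j·9!/j! = 362880 - 362880 + 181440 - 60480 + 15120 - 3024 + 504 - 72 + 9 - 1 = 133496. Product = 24310 × 133496 = 3245287760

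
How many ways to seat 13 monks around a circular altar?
Circular: fix one position, arrange the rest. (13-1)! = 479001600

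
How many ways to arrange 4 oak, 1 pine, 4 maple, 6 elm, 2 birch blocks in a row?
17! / (4! × 1! × 4! × 6! × 2!) = 428828400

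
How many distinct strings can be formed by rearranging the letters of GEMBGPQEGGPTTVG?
15! / (1! × 2! × 1! × 1! × 2! × 1! × 5! × 2!) = 1362160800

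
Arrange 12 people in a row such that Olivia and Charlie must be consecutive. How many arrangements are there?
Treat the 2 as one block: (12-2+1)! × 2! = 39916800 × 2 = 79833600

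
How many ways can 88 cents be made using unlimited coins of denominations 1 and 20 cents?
Coefficient of x^88 in 1/(1-x^1) · 1/(1-x^20). Use j coins of 20 for j = 0..⌊88/20⌋ = 4, the rest in 1s: 4 + 1 = 5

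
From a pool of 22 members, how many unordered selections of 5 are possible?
C(22,5) = 22!/(5!×17!) = 26334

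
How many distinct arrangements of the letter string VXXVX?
5! / (2! × 3!) = 10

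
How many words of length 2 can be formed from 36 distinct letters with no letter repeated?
P(36,2) = 36!/(36-2)! = 1260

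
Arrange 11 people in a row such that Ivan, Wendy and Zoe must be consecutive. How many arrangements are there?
Treat the 3 as one block: (11-3+1)! × 3! = 362880 × 6 = 2177280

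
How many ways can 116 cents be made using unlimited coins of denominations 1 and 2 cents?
Coefficient of x^116 in 1/(1-x^1) · 1/(1-x^2). Use j coins of 2 for j = 0..⌊116/2⌋ = 58, the rest in 1s: 58 + 1 = 59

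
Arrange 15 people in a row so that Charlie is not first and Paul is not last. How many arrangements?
By inclusion-exclusion: 15! - 2×(15-1)! + (15-2)! = 1307674368000 - 174356582400 + 6227020800 = 1139544806400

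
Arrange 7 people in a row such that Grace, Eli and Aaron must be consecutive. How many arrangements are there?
Treat the 3 as one block: (7-3+1)! × 3! = 120 × 6 = 720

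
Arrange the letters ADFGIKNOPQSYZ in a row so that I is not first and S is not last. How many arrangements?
By inclusion-exclusion: 13! - 2×(13-1)! + (13-2)! = 6227020800 - 958003200 + 39916800 = 5308934400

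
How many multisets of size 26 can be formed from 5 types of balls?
C(26+5-1, 5-1) = C(30, 4) = 27405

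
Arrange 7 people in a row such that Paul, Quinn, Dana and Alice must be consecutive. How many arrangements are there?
Treat the 4 as one block: (7-4+1)! × 4! = 24 × 24 = 576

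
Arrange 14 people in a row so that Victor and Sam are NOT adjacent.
Total - adjacent = 14! - (14-1)!×2 = 87178291200 - 12454041600 = 74724249600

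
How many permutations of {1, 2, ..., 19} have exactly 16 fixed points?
Choose the 16 fixed points C(19,16) = 969, derange the rest: !3 = Σ_{j=0}^{3} (-1)^j·3!/j! = 6 - 6 + 3 - 1 = 2. Product = 969 × 2 = 1938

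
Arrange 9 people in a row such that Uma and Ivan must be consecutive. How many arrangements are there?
Treat the 2 as one block: (9-2+1)! × 2! = 40320 × 2 = 80640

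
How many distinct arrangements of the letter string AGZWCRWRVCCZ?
12! / (1! × 2! × 2! × 3! × 1! × 1! × 2!) = 9979200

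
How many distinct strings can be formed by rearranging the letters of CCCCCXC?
7! / (6! × 1!) = 7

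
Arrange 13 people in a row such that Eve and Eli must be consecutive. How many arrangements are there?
Treat the 2 as one block: (13-2+1)! × 2! = 479001600 × 2 = 958003200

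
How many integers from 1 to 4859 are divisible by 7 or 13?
⌊4859/7⌋ + ⌊4859/13⌋ - ⌊4859/91⌋ = 694 + 373 - 53 = 1014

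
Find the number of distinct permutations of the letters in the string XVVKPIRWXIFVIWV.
15! / (2! × 2! × 1! × 1! × 3! × 4! × 1! × 1!) = 2270268000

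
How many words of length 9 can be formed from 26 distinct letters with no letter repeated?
P(26,9) = 26!/(26-9)! = 1133836704000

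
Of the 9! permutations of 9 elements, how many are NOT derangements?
Complement of the derangements. !9 = Σ_{j=0}^{9} (-1)^j·9!/j! = 362880 - 362880 + 181440 - 60480 + 15120 - 3024 + 504 - 72 + 9 - 1 = 133496. 9! - !9 = 362880 - 133496 = 229384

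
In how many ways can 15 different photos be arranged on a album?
15! = 1307674368000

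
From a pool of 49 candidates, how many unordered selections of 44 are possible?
C(49,44) = 49!/(44!×5!) = 1906884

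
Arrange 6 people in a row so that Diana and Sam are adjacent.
Treat as block: (6-1)! × 2! = 120 × 2 = 240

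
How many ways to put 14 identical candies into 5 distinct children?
C(14+5-1, 5-1) = C(18, 4) = 3060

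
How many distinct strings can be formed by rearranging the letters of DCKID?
5! / (1! × 1! × 2! × 1!) = 60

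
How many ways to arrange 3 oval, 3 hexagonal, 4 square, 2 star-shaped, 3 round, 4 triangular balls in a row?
19! / (3! × 3! × 4! × 2! × 3! × 4!) = 488864376000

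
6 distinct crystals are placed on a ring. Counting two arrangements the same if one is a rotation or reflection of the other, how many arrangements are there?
(6-1)!/2 = 120/2 = 60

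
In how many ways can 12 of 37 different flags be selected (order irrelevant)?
C(37,12) = 37!/(12!×25!) = 1852482996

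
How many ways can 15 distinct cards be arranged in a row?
15! = 1307674368000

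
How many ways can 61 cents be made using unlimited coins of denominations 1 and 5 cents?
Coefficient of x^61 in 1/(1-x^1) · 1/(1-x^5). Use j coins of 5 for j = 0..⌊61/5⌋ = 12, the rest in 1s: 12 + 1 = 13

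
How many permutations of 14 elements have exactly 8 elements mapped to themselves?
Choose the 8 fixed points C(14,8) = 3003, derange the rest: !6 = Σ_{j=0}^{6} (-1)^j·6!/j! = 720 - 720 + 360 - 120 + 30 - 6 + 1 = 265. Product = 3003 × 265 = 795795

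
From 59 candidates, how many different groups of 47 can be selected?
C(59,47) = 59!/(47!×12!) = 1119487075980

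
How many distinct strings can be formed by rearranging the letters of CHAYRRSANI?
10! / (1! × 1! × 1! × 1! × 1! × 2! × 2! × 1!) = 907200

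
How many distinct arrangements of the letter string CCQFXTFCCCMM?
12! / (1! × 2! × 5! × 1! × 1! × 2!) = 997920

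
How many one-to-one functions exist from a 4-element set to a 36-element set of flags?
P(36,4) = 36!/(36-4)! = 1413720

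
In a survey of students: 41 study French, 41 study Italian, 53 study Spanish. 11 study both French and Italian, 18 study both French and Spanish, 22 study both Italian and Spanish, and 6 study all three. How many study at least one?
|A∪B∪C| = 41+41+53-11-18-22+6 = 90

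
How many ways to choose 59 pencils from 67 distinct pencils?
C(67,59) = 67!/(59!×8!) = 6522361560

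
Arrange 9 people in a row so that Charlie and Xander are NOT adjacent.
Total - adjacent = 9! - (9-1)!×2 = 362880 - 80640 = 282240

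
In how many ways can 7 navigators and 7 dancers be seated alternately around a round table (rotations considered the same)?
Fix one of the navigators: (7-1)! ways for the remaining navigators, × 7! ways for the dancers = 720 × 5040 = 3628800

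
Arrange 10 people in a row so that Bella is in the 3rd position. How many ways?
Fix one position: (10-1)! = 362880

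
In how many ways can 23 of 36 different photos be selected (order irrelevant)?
C(36,23) = 36!/(23!×13!) = 2310789600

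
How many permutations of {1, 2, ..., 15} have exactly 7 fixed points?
Choose the 7 fixed points C(15,7) = 6435, derange the rest: !8 = Σ_{j=0}^{8} (-1)^j·8!/j! = 40320 - 40320 + 20160 - 6720 + 1680 - 336 + 56 - 8 + 1 = 14833. Product = 6435 × 14833 = 95450355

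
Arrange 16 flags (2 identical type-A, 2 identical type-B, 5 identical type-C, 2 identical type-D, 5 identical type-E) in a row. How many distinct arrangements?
16! / (2! × 2! × 5! × 2! × 5!) = 181621440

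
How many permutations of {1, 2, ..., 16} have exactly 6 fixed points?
Choose the 6 fixed points C(16,6) = 8008, derange the rest: !10 = Σ_{j=0}^{10} (-1)^j·10!/j! = 3628800 - 3628800 + 1814400 - 604800 + 151200 - 30240 + 5040 - 720 + 90 - 10 + 1 = 1334961. Product = 8008 × 1334961 = 10690367688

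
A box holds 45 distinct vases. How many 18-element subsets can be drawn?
C(45,18) = 45!/(18!×27!) = 1715884494940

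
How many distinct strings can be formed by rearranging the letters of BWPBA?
5! / (1! × 1! × 2! × 1!) = 60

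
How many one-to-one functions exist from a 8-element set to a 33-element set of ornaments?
P(33,8) = 33!/(33-8)! = 559809169920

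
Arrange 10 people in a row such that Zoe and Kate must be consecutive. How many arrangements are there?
Treat the 2 as one block: (10-2+1)! × 2! = 362880 × 2 = 725760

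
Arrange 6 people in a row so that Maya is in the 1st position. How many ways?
Fix one position: (6-1)! = 120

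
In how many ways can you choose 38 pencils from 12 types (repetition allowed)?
C(38+12-1, 12-1) = C(49, 11) = 29135916264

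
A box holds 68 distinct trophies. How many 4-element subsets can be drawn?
C(68,4) = 68!/(4!×64!) = 814385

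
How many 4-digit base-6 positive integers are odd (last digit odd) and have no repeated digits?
Last∈{1,3,5}. Last=0: 0. Last nonzero: 3×4×P(4,2) = 144. Total = 144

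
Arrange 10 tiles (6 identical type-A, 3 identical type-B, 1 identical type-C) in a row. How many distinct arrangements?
10! / (6! × 3! × 1!) = 840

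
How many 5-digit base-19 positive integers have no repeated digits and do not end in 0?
Last digit: 18 nonzero choices. First digit: 17 (nonzero, ≠last). Middle 3: P(17,3) = 4080. Total = 1248480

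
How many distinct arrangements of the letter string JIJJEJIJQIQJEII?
15! / (2! × 5! × 2! × 6!) = 3783780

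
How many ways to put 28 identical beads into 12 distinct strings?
C(28+12-1, 12-1) = C(39, 11) = 1676056044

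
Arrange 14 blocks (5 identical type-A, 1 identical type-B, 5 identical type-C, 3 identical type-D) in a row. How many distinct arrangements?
14! / (5! × 1! × 5! × 3!) = 1009008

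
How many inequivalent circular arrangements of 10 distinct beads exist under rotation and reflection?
(10-1)!/2 = 362880/2 = 181440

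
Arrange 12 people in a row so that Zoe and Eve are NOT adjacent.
Total - adjacent = 12! - (12-1)!×2 = 479001600 - 79833600 = 399168000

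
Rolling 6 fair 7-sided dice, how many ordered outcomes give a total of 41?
Coefficient of x^41 in (x + x² + ... + x^7)^6. By inclusion-exclusion on dice exceeding 7: Σ_j (-1)^j C(6,j)·C(41-1-7j, 5) = C(6,0)·C(40,5) - C(6,1)·C(33,5) + C(6,2)·C(26,5) - C(6,3)·C(19,5) + C(6,4)·C(12,5) - C(6,5)·C(5,5) = 1·658008 - 6·237336 + 15·65780 - 20·11628 + 15·792 - 6·1 = 6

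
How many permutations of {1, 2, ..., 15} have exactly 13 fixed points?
Choose the 13 fixed points C(15,13) = 105, derange the rest: !2 = Σ_{j=0}^{2} (-1)^j·2!/j! = 2 - 2 + 1 = 1. Product = 105 × 1 = 105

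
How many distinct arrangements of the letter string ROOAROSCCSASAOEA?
16! / (4! × 4! × 2! × 2! × 3! × 1!) = 1513512000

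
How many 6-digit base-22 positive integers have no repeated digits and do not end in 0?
Last digit: 21 nonzero choices. First digit: 20 (nonzero, ≠last). Middle 4: P(20,4) = 116280. Total = 48837600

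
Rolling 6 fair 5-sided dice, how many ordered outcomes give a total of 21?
Coefficient of x^21 in (x + x² + ... + x^5)^6. By inclusion-exclusion on dice exceeding 5: Σ_j (-1)^j C(6,j)·C(21-1-5j, 5) = C(6,0)·C(20,5) - C(6,1)·C(15,5) + C(6,2)·C(10,5) - C(6,3)·C(5,5) = 1·15504 - 6·3003 + 15·252 - 20·1 = 1246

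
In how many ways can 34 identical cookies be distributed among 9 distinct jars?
C(34+9-1, 9-1) = C(42, 8) = 118030185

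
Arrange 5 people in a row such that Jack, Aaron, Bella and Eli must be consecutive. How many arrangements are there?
Treat the 4 as one block: (5-4+1)! × 4! = 2 × 24 = 48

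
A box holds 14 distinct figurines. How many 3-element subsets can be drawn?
C(14,3) = 14!/(3!×11!) = 364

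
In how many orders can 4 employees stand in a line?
4! = 24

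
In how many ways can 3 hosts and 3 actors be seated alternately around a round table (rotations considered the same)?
Fix one of the hosts: (3-1)! ways for the remaining hosts, × 3! ways for the actors = 2 × 6 = 12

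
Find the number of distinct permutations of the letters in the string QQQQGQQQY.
9! / (1! × 1! × 7!) = 72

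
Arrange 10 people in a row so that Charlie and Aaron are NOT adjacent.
Total - adjacent = 10! - (10-1)!×2 = 3628800 - 725760 = 2903040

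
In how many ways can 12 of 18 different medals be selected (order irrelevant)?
C(18,12) = 18!/(12!×6!) = 18564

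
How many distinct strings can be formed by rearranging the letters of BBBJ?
4! / (1! × 3!) = 4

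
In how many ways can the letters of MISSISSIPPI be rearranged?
11! / (1! × 4! × 4! × 2!) = 34650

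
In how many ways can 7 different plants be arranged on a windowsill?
7! = 5040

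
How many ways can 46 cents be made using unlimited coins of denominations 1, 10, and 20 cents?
Coefficient of x^46 in 1/(1-x^1) · 1/(1-x^10) · 1/(1-x^20). Case on j = number of 20-cent coins (j = 0..2); remainder r = 46 - 20j is made from {1,10} in ⌊r/10⌋+1 ways. r = 46, 26, 6 → 5 + 3 + 1 = 9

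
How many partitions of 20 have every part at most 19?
Let r_j(i) = number of partitions of i into parts ≤ j, for i = 0..20. r_1(i) = 1 for all i; r_j(i) = r_{j-1}(i) + r_j(i-j). Rows j = 2..19: ≤2: 1 1 2 2 3 3 4 4 5 5 6 6 7 7 8 8 9 9 10 10 11; ≤3: 1 1 2 3 4 5 7 8 10 12 14 16 19 21 24 27 30 33 37 40 44; ≤4: 1 1 2 3 5 6 9 11 15 18 23 27 34 39 47 54 64 72 84 94 108; ≤5: 1 1 2 3 5 7 10 13 18 23 30 37 47 57 70 84 101 119 141 164 192; ≤6: 1 1 2 3 5 7 11 14 20 26 35 44 58 71 90 110 136 163 199 235 282; ≤7: 1 1 2 3 5 7 11 15 21 28 38 49 65 82 105 131 164 201 248 300 364; ≤8: 1 1 2 3 5 7 11 15 22 29 40 52 70 89 116 146 186 230 288 352 434; ≤9: 1 1 2 3 5 7 11 15 22 30 41 54 73 94 123 157 201 252 318 393 488; ≤10: 1 1 2 3 5 7 11 15 22 30 42 55 75 97 128 164 212 267 340 423 530; ≤11: 1 1 2 3 5 7 11 15 22 30 42 56 76 99 131 169 219 278 355 445 560; ≤12: 1 1 2 3 5 7 11 15 22 30 42 56 77 100 133 172 224 285 366 460 582; ≤13: 1 1 2 3 5 7 11 15 22 30 42 56 77 101 134 174 227 290 373 471 597; ≤14: 1 1 2 3 5 7 11 15 22 30 42 56 77 101 135 175 229 293 378 478 608; ≤15: 1 1 2 3 5 7 11 15 22 30 42 56 77 101 135 176 230 295 381 483 615; ≤16: 1 1 2 3 5 7 11 15 22 30 42 56 77 101 135 176 231 296 383 486 620; ≤17: 1 1 2 3 5 7 11 15 22 30 42 56 77 101 135 176 231 297 384 488 623; ≤18: 1 1 2 3 5 7 11 15 22 30 42 56 77 101 135 176 231 297 385 489 625; ≤19: 1 1 2 3 5 7 11 15 22 30 42 56 77 101 135 176 231 297 385 490 626. r_19(20) = 626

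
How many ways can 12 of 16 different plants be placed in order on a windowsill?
P(16,12) = 16!/(16-12)! = 871782912000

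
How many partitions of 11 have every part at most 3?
Let r_j(i) = number of partitions of i into parts ≤ j, for i = 0..11. r_1(i) = 1 for all i; r_j(i) = r_{j-1}(i) + r_j(i-j). Rows j = 2..3: ≤2: 1 1 2 2 3 3 4 4 5 5 6 6; ≤3: 1 1 2 3 4 5 7 8 10 12 14 16. r_3(11) = 16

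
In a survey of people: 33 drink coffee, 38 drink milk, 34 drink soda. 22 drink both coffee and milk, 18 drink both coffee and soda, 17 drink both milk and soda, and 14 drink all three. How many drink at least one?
|A∪B∪C| = 33+38+34-22-18-17+14 = 62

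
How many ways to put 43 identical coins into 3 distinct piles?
C(43+3-1, 3-1) = C(45, 2) = 990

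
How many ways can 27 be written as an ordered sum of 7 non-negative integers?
C(27+7-1, 7-1) = C(33, 6) = 1107568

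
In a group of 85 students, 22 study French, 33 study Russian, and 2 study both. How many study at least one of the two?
|A∪B| = |A| + |B| - |A∩B| = 22 + 33 - 2 = 53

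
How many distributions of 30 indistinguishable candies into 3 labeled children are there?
C(30+3-1, 3-1) = C(32, 2) = 496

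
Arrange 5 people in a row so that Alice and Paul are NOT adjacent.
Total - adjacent = 5! - (5-1)!×2 = 120 - 48 = 72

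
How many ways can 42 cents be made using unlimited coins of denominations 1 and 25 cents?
Coefficient of x^42 in 1/(1-x^1) · 1/(1-x^25). Use j coins of 25 for j = 0..⌊42/25⌋ = 1, the rest in 1s: 1 + 1 = 2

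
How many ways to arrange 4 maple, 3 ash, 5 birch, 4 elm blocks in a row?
16! / (4! × 3! × 5! × 4!) = 50450400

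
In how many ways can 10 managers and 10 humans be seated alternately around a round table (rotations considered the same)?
Fix one of the managers: (10-1)! ways for the remaining managers, × 10! ways for the humans = 362880 × 3628800 = 1316818944000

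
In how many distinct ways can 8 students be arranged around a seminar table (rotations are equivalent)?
Circular: fix one position, arrange the rest. (8-1)! = 5040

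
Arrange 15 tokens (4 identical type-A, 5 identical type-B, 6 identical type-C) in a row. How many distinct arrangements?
15! / (4! × 5! × 6!) = 630630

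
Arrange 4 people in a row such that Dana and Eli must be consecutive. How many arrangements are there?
Treat the 2 as one block: (4-2+1)! × 2! = 6 × 2 = 12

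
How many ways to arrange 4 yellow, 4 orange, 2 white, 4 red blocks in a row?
14! / (4! × 4! × 2! × 4!) = 3153150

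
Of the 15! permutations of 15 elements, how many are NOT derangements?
Complement of the derangements. !15 = Σ_{j=0}^{15} (-1)^j·15!/j! = 1307674368000 - 1307674368000 + 653837184000 - 217945728000 + 54486432000 - 10897286400 + 1816214400 - 259459200 + 32432400 - 3603600 + 360360 - 32760 + 2730 - 210 + 15 - 1 = 481066515734. 15! - !15 = 1307674368000 - 481066515734 = 826607852266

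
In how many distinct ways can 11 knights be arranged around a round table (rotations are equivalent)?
Circular: fix one position, arrange the rest. (11-1)! = 3628800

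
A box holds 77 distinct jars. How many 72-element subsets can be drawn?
C(77,72) = 77!/(72!×5!) = 19757815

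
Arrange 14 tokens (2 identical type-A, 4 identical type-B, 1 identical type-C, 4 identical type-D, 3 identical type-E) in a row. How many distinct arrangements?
14! / (2! × 4! × 1! × 4! × 3!) = 12612600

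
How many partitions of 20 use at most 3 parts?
By conjugation, equals partitions of 20 into parts ≤ 3. Let r_j(i) = number of partitions of i into parts ≤ j, for i = 0..20. r_1(i) = 1 for all i; r_j(i) = r_{j-1}(i) + r_j(i-j). Rows j = 2..3: ≤2: 1 1 2 2 3 3 4 4 5 5 6 6 7 7 8 8 9 9 10 10 11; ≤3: 1 1 2 3 4 5 7 8 10 12 14 16 19 21 24 27 30 33 37 40 44. r_3(20) = 44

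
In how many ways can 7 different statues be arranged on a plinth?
7! = 5040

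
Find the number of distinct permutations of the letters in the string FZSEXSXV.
8! / (2! × 1! × 1! × 1! × 1! × 2!) = 10080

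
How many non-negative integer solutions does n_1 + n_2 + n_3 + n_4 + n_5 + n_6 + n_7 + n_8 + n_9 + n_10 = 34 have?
C(34+10-1, 10-1) = C(43, 9) = 563921995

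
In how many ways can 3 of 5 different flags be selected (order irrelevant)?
C(5,3) = 5!/(3!×2!) = 10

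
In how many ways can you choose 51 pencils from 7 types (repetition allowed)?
C(51+7-1, 7-1) = C(57, 6) = 36288252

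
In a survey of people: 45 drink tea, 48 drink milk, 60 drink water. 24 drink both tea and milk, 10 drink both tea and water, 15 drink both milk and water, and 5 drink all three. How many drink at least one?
|A∪B∪C| = 45+48+60-24-10-15+5 = 109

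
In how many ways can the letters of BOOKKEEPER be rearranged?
10! / (1! × 2! × 2! × 3! × 1! × 1!) = 151200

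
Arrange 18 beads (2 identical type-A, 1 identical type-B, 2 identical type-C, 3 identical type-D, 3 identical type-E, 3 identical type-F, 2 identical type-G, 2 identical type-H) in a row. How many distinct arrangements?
18! / (2! × 1! × 2! × 3! × 3! × 3! × 2! × 2!) = 1852538688000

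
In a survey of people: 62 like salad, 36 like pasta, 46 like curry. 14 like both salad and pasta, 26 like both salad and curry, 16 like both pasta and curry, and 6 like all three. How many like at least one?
|A∪B∪C| = 62+36+46-14-26-16+6 = 94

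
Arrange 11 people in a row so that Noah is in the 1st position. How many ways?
Fix one position: (11-1)! = 3628800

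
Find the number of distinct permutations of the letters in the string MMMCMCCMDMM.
11! / (3! × 7! × 1!) = 1320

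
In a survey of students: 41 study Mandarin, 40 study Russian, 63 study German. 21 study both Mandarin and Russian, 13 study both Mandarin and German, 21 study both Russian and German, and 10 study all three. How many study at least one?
|A∪B∪C| = 41+40+63-21-13-21+10 = 99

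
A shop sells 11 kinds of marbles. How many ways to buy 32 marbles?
C(32+11-1, 11-1) = C(42, 10) = 1471442973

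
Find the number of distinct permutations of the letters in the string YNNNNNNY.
8! / (2! × 6!) = 28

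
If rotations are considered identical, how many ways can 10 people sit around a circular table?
Circular: fix one position, arrange the rest. (10-1)! = 362880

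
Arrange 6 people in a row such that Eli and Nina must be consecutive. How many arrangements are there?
Treat the 2 as one block: (6-2+1)! × 2! = 120 × 2 = 240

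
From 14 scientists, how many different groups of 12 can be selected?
C(14,12) = 14!/(12!×2!) = 91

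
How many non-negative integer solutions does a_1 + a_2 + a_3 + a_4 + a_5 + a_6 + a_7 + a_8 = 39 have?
C(39+8-1, 8-1) = C(46, 7) = 53524680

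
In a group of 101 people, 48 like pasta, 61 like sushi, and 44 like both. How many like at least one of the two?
|A∪B| = |A| + |B| - |A∩B| = 48 + 61 - 44 = 65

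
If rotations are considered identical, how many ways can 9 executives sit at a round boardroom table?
Circular: fix one position, arrange the rest. (9-1)! = 40320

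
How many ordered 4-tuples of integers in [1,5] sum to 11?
Coefficient of x^11 in (x + x² + ... + x^5)^4. By inclusion-exclusion on dice exceeding 5: Σ_j (-1)^j C(4,j)·C(11-1-5j, 3) = C(4,0)·C(10,3) - C(4,1)·C(5,3) = 1·120 - 4·10 = 80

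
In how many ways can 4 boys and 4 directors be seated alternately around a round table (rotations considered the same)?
Fix one of the boys: (4-1)! ways for the remaining boys, × 4! ways for the directors = 6 × 24 = 144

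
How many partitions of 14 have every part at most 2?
Let r_j(i) = number of partitions of i into parts ≤ j, for i = 0..14. r_1(i) = 1 for all i; r_j(i) = r_{j-1}(i) + r_j(i-j). Rows j = 2..2: ≤2: 1 1 2 2 3 3 4 4 5 5 6 6 7 7 8. r_2(14) = 8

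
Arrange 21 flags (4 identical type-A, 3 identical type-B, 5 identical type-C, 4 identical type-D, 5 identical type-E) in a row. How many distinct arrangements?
21! / (4! × 3! × 5! × 4! × 5!) = 1026615189600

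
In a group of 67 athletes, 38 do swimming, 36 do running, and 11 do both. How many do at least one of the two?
|A∪B| = |A| + |B| - |A∩B| = 38 + 36 - 11 = 63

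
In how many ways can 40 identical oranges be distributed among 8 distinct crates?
C(40+8-1, 8-1) = C(47, 7) = 62891499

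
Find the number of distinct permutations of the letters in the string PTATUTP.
7! / (3! × 1! × 1! × 2!) = 420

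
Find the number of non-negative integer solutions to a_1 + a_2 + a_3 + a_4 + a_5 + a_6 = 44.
C(44+6-1, 6-1) = C(49, 5) = 1906884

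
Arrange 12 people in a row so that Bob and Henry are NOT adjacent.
Total - adjacent = 12! - (12-1)!×2 = 479001600 - 79833600 = 399168000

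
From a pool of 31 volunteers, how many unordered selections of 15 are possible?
C(31,15) = 31!/(15!×16!) = 300540195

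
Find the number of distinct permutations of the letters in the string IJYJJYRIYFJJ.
12! / (1! × 2! × 1! × 5! × 3!) = 332640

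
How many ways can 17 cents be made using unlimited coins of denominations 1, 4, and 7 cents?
Coefficient of x^17 in 1/(1-x^1) · 1/(1-x^4) · 1/(1-x^7). Case on j = number of 7-cent coins (j = 0..2); remainder r = 17 - 7j is made from {1,4} in ⌊r/4⌋+1 ways. r = 17, 10, 3 → 5 + 3 + 1 = 9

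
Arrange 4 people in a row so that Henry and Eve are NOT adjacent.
Total - adjacent = 4! - (4-1)!×2 = 24 - 12 = 12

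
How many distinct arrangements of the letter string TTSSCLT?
7! / (1! × 3! × 2! × 1!) = 420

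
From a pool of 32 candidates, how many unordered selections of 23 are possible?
C(32,23) = 32!/(23!×9!) = 28048800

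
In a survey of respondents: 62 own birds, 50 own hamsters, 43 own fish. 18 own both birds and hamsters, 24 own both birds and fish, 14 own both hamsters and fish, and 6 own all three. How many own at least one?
|A∪B∪C| = 62+50+43-18-24-14+6 = 105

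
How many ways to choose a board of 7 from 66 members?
C(66,7) = 66!/(7!×59!) = 778789440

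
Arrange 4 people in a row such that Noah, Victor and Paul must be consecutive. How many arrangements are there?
Treat the 3 as one block: (4-3+1)! × 3! = 2 × 6 = 12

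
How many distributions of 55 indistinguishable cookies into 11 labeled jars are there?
C(55+11-1, 11-1) = C(65, 10) = 179013799328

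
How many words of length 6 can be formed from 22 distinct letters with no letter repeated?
P(22,6) = 22!/(22-6)! = 53721360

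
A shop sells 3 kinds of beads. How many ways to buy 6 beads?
C(6+3-1, 3-1) = C(8, 2) = 28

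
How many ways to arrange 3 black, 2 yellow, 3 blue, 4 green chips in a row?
12! / (3! × 2! × 3! × 4!) = 277200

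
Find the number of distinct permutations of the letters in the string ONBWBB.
6! / (1! × 1! × 1! × 3!) = 120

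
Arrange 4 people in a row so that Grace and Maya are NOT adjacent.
Total - adjacent = 4! - (4-1)!×2 = 24 - 12 = 12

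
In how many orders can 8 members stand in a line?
8! = 40320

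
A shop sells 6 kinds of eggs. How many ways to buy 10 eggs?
C(10+6-1, 6-1) = C(15, 5) = 3003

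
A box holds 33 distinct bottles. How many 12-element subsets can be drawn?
C(33,12) = 33!/(12!×21!) = 354817320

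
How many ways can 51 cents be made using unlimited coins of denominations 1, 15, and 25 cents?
Coefficient of x^51 in 1/(1-x^1) · 1/(1-x^15) · 1/(1-x^25). Case on j = number of 25-cent coins (j = 0..2); remainder r = 51 - 25j is made from {1,15} in ⌊r/15⌋+1 ways. r = 51, 26, 1 → 4 + 2 + 1 = 7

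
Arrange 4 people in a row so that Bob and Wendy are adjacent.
Treat as block: (4-1)! × 2! = 6 × 2 = 12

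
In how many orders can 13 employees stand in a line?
13! = 6227020800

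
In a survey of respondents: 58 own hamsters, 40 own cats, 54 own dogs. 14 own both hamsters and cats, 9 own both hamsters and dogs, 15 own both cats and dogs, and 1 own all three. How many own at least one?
|A∪B∪C| = 58+40+54-14-9-15+1 = 115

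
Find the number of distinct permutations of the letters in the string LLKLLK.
6! / (4! × 2!) = 15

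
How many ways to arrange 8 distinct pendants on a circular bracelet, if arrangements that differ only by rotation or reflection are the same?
(8-1)!/2 = 5040/2 = 2520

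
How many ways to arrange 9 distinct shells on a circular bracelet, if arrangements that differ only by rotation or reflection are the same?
(9-1)!/2 = 40320/2 = 20160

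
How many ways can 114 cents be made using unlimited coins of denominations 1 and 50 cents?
Coefficient of x^114 in 1/(1-x^1) · 1/(1-x^50). Use j coins of 50 for j = 0..⌊114/50⌋ = 2, the rest in 1s: 2 + 1 = 3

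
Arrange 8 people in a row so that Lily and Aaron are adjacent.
Treat as block: (8-1)! × 2! = 5040 × 2 = 10080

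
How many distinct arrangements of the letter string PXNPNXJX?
8! / (3! × 2! × 2! × 1!) = 1680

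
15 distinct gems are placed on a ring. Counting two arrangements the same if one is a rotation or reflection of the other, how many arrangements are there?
(15-1)!/2 = 87178291200/2 = 43589145600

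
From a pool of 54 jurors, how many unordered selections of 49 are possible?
C(54,49) = 54!/(49!×5!) = 3162510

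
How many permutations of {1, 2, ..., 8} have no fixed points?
!8 = Σ_{j=0}^{8} (-1)^j·8!/j! = 40320 - 40320 + 20160 - 6720 + 1680 - 336 + 56 - 8 + 1 = 14833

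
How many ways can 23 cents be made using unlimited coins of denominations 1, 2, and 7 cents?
Coefficient of x^23 in 1/(1-x^1) · 1/(1-x^2) · 1/(1-x^7). Case on j = number of 7-cent coins (j = 0..3); remainder r = 23 - 7j is made from {1,2} in ⌊r/2⌋+1 ways. r = 23, 16, 9, 2 → 12 + 9 + 5 + 2 = 28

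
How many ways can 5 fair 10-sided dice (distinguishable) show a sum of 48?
Coefficient of x^48 in (x + x² + ... + x^10)^5. By inclusion-exclusion on dice exceeding 10: Σ_j (-1)^j C(5,j)·C(48-1-10j, 4) = C(5,0)·C(47,4) - C(5,1)·C(37,4) + C(5,2)·C(27,4) - C(5,3)·C(17,4) + C(5,4)·C(7,4) = 1·178365 - 5·66045 + 10·17550 - 10·2380 + 5·35 = 15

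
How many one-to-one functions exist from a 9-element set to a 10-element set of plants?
P(10,9) = 10!/(10-9)! = 3628800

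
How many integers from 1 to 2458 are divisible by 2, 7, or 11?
⌊2458/2⌋+⌊2458/7⌋+⌊2458/11⌋ - ⌊2458/14⌋-⌊2458/22⌋-⌊2458/77⌋ + ⌊2458/154⌋ = 1229+351+223 - 175-111-31 + 15 = 1501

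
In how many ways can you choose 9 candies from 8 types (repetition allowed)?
C(9+8-1, 8-1) = C(16, 7) = 11440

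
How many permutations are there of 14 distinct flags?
14! = 87178291200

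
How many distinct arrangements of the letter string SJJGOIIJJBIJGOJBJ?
17! / (7! × 2! × 3! × 2! × 2! × 1!) = 1470268800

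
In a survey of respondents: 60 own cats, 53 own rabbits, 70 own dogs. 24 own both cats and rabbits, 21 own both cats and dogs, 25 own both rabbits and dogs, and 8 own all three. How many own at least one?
|A∪B∪C| = 60+53+70-24-21-25+8 = 121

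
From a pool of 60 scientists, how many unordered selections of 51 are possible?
C(60,51) = 60!/(51!×9!) = 14783142660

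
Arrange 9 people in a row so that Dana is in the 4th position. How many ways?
Fix one position: (9-1)! = 40320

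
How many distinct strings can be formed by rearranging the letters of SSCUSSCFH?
9! / (4! × 1! × 1! × 2! × 1!) = 7560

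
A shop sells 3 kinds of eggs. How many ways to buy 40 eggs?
C(40+3-1, 3-1) = C(42, 2) = 861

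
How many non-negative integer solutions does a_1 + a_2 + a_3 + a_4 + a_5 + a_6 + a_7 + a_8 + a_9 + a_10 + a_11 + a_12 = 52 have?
C(52+12-1, 12-1) = C(63, 11) = 615790256823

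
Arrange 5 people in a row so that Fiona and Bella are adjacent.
Treat as block: (5-1)! × 2! = 24 × 2 = 48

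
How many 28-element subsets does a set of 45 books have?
C(45,28) = 45!/(28!×17!) = 1103068603890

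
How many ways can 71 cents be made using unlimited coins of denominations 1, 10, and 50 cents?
Coefficient of x^71 in 1/(1-x^1) · 1/(1-x^10) · 1/(1-x^50). Case on j = number of 50-cent coins (j = 0..1); remainder r = 71 - 50j is made from {1,10} in ⌊r/10⌋+1 ways. r = 71, 21 → 8 + 3 = 11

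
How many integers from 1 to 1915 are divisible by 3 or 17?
⌊1915/3⌋ + ⌊1915/17⌋ - ⌊1915/51⌋ = 638 + 112 - 37 = 713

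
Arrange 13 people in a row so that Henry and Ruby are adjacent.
Treat as block: (13-1)! × 2! = 479001600 × 2 = 958003200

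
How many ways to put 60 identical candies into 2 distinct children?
C(60+2-1, 2-1) = C(61, 1) = 61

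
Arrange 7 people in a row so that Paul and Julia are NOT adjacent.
Total - adjacent = 7! - (7-1)!×2 = 5040 - 1440 = 3600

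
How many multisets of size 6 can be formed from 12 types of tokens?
C(6+12-1, 12-1) = C(17, 11) = 12376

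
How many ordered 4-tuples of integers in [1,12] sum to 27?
Coefficient of x^27 in (x + x² + ... + x^12)^4. By inclusion-exclusion on dice exceeding 12: Σ_j (-1)^j C(4,j)·C(27-1-12j, 3) = C(4,0)·C(26,3) - C(4,1)·C(14,3) = 1·2600 - 4·364 = 1144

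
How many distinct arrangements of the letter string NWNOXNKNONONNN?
14! / (3! × 8! × 1! × 1! × 1!) = 360360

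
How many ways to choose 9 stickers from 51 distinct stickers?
C(51,9) = 51!/(9!×42!) = 3042312350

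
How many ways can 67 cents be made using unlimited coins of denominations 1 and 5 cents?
Coefficient of x^67 in 1/(1-x^1) · 1/(1-x^5). Use j coins of 5 for j = 0..⌊67/5⌋ = 13, the rest in 1s: 13 + 1 = 14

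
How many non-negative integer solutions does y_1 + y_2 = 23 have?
C(23+2-1, 2-1) = C(24, 1) = 24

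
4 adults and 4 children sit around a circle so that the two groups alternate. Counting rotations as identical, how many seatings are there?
Fix one of the adults: (4-1)! ways for the remaining adults, × 4! ways for the children = 6 × 24 = 144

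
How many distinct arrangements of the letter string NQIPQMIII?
9! / (1! × 1! × 1! × 2! × 4!) = 7560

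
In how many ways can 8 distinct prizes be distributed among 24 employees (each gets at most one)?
P(24,8) = 24!/(24-8)! = 29654190720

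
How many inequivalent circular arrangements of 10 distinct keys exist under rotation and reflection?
(10-1)!/2 = 362880/2 = 181440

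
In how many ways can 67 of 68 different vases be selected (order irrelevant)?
C(68,67) = 68!/(67!×1!) = 68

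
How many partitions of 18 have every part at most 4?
Let r_j(i) = number of partitions of i into parts ≤ j, for i = 0..18. r_1(i) = 1 for all i; r_j(i) = r_{j-1}(i) + r_j(i-j). Rows j = 2..4: ≤2: 1 1 2 2 3 3 4 4 5 5 6 6 7 7 8 8 9 9 10; ≤3: 1 1 2 3 4 5 7 8 10 12 14 16 19 21 24 27 30 33 37; ≤4: 1 1 2 3 5 6 9 11 15 18 23 27 34 39 47 54 64 72 84. r_4(18) = 84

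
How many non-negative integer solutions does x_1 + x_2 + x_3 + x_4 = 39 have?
C(39+4-1, 4-1) = C(42, 3) = 11480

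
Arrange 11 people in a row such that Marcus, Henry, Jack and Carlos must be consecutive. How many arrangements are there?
Treat the 4 as one block: (11-4+1)! × 4! = 40320 × 24 = 967680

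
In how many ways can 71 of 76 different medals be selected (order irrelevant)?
C(76,71) = 76!/(71!×5!) = 18474840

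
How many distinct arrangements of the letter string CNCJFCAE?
8! / (1! × 1! × 3! × 1! × 1! × 1!) = 6720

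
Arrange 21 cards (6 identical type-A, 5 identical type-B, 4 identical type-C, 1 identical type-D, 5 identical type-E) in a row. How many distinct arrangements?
21! / (6! × 5! × 4! × 1! × 5!) = 205323037920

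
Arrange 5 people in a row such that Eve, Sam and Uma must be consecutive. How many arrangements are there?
Treat the 3 as one block: (5-3+1)! × 3! = 6 × 6 = 36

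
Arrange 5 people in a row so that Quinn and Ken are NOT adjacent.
Total - adjacent = 5! - (5-1)!×2 = 120 - 48 = 72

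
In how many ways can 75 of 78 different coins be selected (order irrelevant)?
C(78,75) = 78!/(75!×3!) = 76076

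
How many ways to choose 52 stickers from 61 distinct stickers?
C(61,52) = 61!/(52!×9!) = 17341763505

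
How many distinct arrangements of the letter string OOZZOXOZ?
8! / (3! × 1! × 4!) = 280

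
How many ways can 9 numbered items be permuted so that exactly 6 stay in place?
Choose the 6 fixed points C(9,6) = 84, derange the rest: !3 = Σ_{j=0}^{3} (-1)^j·3!/j! = 6 - 6 + 3 - 1 = 2. Product = 84 × 2 = 168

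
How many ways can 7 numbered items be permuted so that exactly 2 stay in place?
Choose the 2 fixed points C(7,2) = 21, derange the rest: !5 = Σ_{j=0}^{5} (-1)^j·5!/j! = 120 - 120 + 60 - 20 + 5 - 1 = 44. Product = 21 × 44 = 924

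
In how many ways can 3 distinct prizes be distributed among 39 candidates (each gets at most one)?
P(39,3) = 39!/(39-3)! = 54834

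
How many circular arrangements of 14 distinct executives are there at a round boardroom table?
Circular: fix one position, arrange the rest. (14-1)! = 6227020800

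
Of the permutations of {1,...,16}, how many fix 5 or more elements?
Exactly j fixed points: C(16,j)·!(16-j); sum over j ≥ 5 (derangement numbers via !m = (m-1)·(!(m-1) + !(m-2)): !0..!11 = 1, 0, 1, 2, 9, 44, 265, 1854, 14833, 133496, 1334961, 14684570). Σ_{j=5}^{16} C(16,j)·!(16-j) = C(16,5)·!11 + C(16,6)·!10 + C(16,7)·!9 + C(16,8)·!8 + C(16,9)·!7 + C(16,10)·!6 + C(16,11)·!5 + C(16,12)·!4 + C(16,13)·!3 + C(16,14)·!2 + C(16,15)·!1 + C(16,16)·!0 = 4368·14684570 + 8008·1334961 + 11440·133496 + 12870·14833 + 11440·1854 + 8008·265 + 4368·44 + 1820·9 + 560·2 + 120·1 + 16·0 + 1·1 = 76574206091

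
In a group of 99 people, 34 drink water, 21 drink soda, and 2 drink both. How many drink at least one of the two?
|A∪B| = |A| + |B| - |A∩B| = 34 + 21 - 2 = 53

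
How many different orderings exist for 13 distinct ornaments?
13! = 6227020800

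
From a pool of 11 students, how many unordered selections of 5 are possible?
C(11,5) = 11!/(5!×6!) = 462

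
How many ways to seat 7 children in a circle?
Circular: fix one position, arrange the rest. (7-1)! = 720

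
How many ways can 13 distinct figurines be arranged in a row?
13! = 6227020800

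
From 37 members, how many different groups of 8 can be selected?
C(37,8) = 37!/(8!×29!) = 38608020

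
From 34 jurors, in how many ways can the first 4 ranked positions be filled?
P(34,4) = 34!/(34-4)! = 1113024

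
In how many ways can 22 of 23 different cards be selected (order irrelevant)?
C(23,22) = 23!/(22!×1!) = 23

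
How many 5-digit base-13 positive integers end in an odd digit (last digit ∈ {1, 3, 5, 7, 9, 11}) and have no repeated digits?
Last∈{1,3,5,7,9,11}. Last=0: 0. Last nonzero: 6×11×P(11,3) = 65340. Total = 65340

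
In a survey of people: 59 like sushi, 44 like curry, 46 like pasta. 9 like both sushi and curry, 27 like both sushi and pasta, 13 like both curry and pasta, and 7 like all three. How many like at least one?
|A∪B∪C| = 59+44+46-9-27-13+7 = 107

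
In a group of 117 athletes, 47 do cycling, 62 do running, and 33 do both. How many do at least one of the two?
|A∪B| = |A| + |B| - |A∩B| = 47 + 62 - 33 = 76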